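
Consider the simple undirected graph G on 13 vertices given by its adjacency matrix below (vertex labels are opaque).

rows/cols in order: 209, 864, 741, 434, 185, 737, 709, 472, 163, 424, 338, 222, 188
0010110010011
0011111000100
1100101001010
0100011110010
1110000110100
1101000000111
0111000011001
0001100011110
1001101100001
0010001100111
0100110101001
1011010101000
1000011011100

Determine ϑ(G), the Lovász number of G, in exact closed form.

sqrt(13)

deg(737) = 6; N(737) = {209, 864, 434, 338, 222, 188}.
deg(163) = 6; N(163) = {209, 434, 185, 709, 472, 188}.
deg(338) = 6; N(338) = {864, 185, 737, 472, 424, 188}.
Vertex 209 has 6 neighbors: 741, 185, 737, 163, 222, 188.
Regular of degree 6 on 13 vertices: Paley(13): SR with (k,λ,μ)=(6,2,3).
spec(A) ≈ [6.0, 1.3028, -2.3028] (distinct, 4 d.p.).
λ_max=6, λ_min=-sqrt(13)/2 - 1/2; ϑ = −13·λ_min/(λ_max−λ_min) = sqrt(13).
ϑ(G) ≈ 3.605551275.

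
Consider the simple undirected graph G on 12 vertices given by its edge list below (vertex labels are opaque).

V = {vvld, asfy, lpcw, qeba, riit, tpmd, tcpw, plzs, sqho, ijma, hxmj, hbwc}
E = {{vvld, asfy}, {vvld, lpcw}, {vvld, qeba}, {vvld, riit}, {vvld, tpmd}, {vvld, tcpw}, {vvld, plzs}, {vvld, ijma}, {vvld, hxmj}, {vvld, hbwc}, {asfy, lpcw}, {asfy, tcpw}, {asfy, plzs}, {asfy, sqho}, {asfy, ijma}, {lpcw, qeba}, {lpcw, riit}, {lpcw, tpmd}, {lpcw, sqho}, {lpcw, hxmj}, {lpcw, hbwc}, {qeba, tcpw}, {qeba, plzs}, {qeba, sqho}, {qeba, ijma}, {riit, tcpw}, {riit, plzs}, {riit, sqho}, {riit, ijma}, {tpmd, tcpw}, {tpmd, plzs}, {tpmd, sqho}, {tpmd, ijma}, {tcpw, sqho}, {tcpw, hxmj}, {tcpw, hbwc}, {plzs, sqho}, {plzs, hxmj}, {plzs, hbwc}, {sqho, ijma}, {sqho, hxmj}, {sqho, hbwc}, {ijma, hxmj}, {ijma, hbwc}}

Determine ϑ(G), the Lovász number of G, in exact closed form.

6

deg(plzs) = 8; N(plzs) = {vvld, asfy, qeba, riit, tpmd, sqho, hxmj, hbwc}.
Vertex lpcw has 8 neighbors: vvld, asfy, qeba, riit, tpmd, sqho, hxmj, hbwc.
N(qeba) = {vvld, lpcw, tcpw, plzs, sqho, ijma}, |N(qeba)| = 6.
Vertex vvld has 10 neighbors: asfy, lpcw, qeba, riit, tpmd, tcpw, plzs, ijma, hxmj, hbwc.
Complete multipartite on [6, 4, 2]: sandwich collapses at ϑ=6.
Numerically 6.00000000.
6 ≤ 6 ≤ 6: collapsed.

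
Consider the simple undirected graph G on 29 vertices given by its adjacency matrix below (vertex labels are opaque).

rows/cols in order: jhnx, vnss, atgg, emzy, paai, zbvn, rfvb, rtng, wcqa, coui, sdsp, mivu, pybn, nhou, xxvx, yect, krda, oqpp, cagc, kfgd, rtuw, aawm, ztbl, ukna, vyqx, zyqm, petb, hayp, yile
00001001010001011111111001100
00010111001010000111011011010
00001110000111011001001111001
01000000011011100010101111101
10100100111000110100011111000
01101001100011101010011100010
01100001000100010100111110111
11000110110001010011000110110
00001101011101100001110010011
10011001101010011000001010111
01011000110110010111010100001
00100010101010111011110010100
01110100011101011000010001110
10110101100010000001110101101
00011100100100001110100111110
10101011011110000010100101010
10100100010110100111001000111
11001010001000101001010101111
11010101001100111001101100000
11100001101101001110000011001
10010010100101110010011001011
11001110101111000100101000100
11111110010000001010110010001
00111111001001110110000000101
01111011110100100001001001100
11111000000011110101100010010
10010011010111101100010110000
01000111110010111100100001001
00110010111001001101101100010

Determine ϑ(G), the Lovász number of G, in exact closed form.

sqrt(29)

N(wcqa) = {paai, zbvn, rtng, coui, sdsp, mivu, nhou, xxvx, kfgd, rtuw, aawm, vyqx, hayp, yile}, |N(wcqa)| = 14.
Vertex krda has 14 neighbors: jhnx, atgg, zbvn, coui, mivu, pybn, xxvx, oqpp, cagc, kfgd, ztbl, petb, hayp, yile.
N(rtuw) = {jhnx, emzy, rfvb, wcqa, mivu, nhou, xxvx, yect, cagc, aawm, ztbl, zyqm, hayp, yile}, |N(rtuw)| = 14.
Vertex vyqx has 14 neighbors: vnss, atgg, emzy, paai, rfvb, rtng, wcqa, coui, mivu, xxvx, kfgd, ztbl, zyqm, petb.
14-regular, N=29; strongly regular (29,14,6,7).
spec(A) ≈ [14.0, 2.19258, -3.19258] (distinct, 5 d.p.).
λ_max=14, λ_min=-sqrt(29)/2 - 1/2; ϑ = −29·λ_min/(λ_max−λ_min) = sqrt(29).
= 5.38516481… (decimal).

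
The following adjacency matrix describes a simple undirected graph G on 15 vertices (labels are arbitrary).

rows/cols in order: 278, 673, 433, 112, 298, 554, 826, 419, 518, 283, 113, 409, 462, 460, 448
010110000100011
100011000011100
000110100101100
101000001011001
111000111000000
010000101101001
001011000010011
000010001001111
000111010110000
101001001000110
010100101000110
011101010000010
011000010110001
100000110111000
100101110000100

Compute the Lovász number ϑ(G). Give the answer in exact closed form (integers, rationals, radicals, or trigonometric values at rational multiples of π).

5

Vertex 419 has 6 neighbors: 298, 518, 409, 462, 460, 448.
N(112) = {278, 433, 518, 113, 409, 448}, |N(112)| = 6.
deg(518) = 6; N(518) = {112, 298, 554, 419, 283, 113}.
Vertex 409 has 6 neighbors: 673, 433, 112, 554, 419, 460.
Regular of degree 6 on 15 vertices: this is K(6,2), the Kneser graph.
A has 3 distinct eigenvalues ≈ [6.0, 1.0, -3.0].
ϑ = −N·λ_min/(λ_max−λ_min) = −15·(-3)/(6−(-3)) = 5.
Numerically 5.00000000.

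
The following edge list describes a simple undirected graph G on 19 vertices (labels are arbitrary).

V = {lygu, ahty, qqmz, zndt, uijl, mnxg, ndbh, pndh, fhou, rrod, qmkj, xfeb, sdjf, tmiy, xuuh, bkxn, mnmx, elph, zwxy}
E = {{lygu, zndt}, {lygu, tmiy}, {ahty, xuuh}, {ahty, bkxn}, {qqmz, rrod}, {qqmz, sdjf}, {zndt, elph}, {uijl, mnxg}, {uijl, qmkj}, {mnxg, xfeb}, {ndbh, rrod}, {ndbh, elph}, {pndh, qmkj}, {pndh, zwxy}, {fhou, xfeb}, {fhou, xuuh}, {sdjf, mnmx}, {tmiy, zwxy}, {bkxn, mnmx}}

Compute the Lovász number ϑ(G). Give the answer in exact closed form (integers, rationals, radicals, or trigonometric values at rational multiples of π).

Vertex ndbh has 2 neighbors: rrod, elph.
Vertex mnxg has 2 neighbors: uijl, xfeb.
N(rrod) = {qqmz, ndbh}, |N(rrod)| = 2.
N(zndt) = {lygu, elph}, |N(zndt)| = 2.
deg(v) = 2 for all v (|V|=19); connected 2-regular on 19 ⇒ C_{19}.
Distinct eigenvalues (to 6 d.p.): [2.0, 1.891634, 1.578281, 1.093896, 0.490971, -0.165159, -0.803391, -1.354563, -1.758948, -1.972723].
ϑ = −N·λ_min/(λ_max−λ_min) = −19·(-2*cos(pi/19))/(2−(-2*cos(pi/19))) = 19*cos(pi/19)/(cos(pi/19) + 1).
ϑ(G) ≈ 9.434771374.
Lovász sandwich 9 ≤ 19*cos(pi/19)/(cos(pi/19) + 1) ≤ 10: both strict.

19*cos(pi/19)/(cos(pi/19) + 1)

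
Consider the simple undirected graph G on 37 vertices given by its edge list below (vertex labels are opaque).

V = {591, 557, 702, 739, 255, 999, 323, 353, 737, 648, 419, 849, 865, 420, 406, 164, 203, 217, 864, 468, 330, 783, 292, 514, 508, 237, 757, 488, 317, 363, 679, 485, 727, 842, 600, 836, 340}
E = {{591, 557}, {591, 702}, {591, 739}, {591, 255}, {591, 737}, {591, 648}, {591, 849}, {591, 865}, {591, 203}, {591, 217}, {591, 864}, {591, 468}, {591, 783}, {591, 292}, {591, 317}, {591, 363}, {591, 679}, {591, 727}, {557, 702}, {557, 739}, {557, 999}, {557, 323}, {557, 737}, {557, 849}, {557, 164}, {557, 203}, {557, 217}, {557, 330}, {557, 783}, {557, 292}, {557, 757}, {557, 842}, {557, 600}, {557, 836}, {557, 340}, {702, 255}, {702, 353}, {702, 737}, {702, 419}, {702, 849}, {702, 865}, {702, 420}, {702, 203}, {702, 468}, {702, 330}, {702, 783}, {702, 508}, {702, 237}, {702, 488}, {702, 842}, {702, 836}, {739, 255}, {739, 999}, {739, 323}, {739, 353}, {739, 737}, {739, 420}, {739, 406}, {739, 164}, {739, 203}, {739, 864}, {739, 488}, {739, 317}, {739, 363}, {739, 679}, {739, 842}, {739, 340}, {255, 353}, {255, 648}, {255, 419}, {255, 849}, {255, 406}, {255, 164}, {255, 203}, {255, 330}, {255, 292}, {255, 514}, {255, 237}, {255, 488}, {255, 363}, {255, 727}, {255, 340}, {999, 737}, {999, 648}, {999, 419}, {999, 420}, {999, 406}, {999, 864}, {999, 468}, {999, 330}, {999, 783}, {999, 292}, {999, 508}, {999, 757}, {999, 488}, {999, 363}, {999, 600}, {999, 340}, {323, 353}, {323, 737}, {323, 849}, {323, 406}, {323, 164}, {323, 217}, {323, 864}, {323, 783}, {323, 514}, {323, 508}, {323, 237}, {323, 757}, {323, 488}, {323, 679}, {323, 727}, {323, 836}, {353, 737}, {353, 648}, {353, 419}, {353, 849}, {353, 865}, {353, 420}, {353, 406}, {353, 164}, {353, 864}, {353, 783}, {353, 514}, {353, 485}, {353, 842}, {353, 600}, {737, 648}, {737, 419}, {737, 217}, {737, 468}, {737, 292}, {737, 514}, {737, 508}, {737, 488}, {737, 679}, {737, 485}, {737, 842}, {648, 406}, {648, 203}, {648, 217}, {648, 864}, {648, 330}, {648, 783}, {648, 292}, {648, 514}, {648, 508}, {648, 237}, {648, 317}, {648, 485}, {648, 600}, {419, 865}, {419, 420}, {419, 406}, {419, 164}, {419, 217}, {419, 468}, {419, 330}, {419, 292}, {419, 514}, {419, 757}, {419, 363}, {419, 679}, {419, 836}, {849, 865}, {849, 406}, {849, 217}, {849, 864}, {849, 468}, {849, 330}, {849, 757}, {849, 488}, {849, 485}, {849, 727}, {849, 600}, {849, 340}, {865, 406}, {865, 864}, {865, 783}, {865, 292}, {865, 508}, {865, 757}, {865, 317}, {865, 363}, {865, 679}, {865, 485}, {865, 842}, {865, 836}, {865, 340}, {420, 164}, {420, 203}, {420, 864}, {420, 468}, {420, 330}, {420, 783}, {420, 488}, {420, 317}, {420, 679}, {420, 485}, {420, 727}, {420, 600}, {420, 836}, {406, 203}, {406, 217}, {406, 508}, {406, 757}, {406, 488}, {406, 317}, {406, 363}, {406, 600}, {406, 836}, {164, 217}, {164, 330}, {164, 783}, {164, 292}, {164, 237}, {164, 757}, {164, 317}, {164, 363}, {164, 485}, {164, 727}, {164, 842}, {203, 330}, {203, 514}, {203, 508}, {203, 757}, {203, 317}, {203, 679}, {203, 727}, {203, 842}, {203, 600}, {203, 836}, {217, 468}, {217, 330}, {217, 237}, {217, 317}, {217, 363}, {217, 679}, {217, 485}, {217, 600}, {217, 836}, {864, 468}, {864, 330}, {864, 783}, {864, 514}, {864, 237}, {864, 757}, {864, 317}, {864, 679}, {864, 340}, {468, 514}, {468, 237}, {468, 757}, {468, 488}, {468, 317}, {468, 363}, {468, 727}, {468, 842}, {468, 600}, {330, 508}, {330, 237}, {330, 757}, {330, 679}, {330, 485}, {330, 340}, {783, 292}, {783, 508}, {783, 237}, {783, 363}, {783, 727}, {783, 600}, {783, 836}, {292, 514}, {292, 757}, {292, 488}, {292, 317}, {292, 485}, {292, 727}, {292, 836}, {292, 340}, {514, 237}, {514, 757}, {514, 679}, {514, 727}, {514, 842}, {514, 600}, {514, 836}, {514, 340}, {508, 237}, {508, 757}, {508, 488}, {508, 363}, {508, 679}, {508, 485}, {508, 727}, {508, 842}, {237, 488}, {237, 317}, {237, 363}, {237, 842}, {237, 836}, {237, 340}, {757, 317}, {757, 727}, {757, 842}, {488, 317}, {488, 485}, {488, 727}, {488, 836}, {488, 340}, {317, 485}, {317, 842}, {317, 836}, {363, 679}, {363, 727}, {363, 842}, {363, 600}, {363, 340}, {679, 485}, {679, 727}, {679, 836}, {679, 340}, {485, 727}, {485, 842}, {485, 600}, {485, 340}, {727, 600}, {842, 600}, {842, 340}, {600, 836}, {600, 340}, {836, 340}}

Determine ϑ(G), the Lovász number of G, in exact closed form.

sqrt(37)

N(255) = {591, 702, 739, 353, 648, 419, 849, 406, 164, 203, 330, 292, 514, 237, 488, 363, 727, 340}, |N(255)| = 18.
Vertex 591 has 18 neighbors: 557, 702, 739, 255, 737, 648, 849, 865, 203, 217, 864, 468, 783, 292, 317, 363, 679, 727.
N(164) = {557, 739, 255, 323, 353, 419, 420, 217, 330, 783, 292, 237, 757, 317, 363, 485, 727, 842}, |N(164)| = 18.
deg(999) = 18; N(999) = {557, 739, 737, 648, 419, 420, 406, 864, 468, 330, 783, 292, 508, 757, 488, 363, 600, 340}.
G on 37 vertices is 18-regular; strongly regular (37,18,8,9).
A has 3 distinct eigenvalues ≈ [18.0, 2.541, -3.541].
λ_max=18, λ_min=-sqrt(37)/2 - 1/2; ϑ = −37·λ_min/(λ_max−λ_min) = sqrt(37).
≈ 6.08276253 (to 8 d.p.).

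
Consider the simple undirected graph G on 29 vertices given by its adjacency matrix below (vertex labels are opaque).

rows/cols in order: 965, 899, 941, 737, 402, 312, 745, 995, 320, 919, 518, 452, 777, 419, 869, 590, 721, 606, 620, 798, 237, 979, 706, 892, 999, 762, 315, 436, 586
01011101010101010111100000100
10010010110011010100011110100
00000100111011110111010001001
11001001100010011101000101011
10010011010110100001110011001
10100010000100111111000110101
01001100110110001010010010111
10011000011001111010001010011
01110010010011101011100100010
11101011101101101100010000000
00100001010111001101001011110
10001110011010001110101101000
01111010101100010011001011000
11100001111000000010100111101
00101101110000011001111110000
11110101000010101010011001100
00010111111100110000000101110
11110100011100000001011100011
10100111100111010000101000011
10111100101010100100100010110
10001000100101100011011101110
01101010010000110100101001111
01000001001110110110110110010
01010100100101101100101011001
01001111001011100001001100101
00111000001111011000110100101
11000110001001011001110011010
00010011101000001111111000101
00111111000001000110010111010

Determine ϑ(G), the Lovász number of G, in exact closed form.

sqrt(29)

N(762) = {941, 737, 402, 518, 452, 777, 419, 590, 721, 237, 979, 892, 315, 586}, |N(762)| = 14.
deg(402) = 14; N(402) = {965, 737, 745, 995, 919, 452, 777, 869, 798, 237, 979, 999, 762, 586}.
N(606) = {965, 899, 941, 737, 312, 919, 518, 452, 798, 979, 706, 892, 436, 586}, |N(606)| = 14.
deg(869) = 14; N(869) = {941, 402, 312, 995, 320, 919, 590, 721, 798, 237, 979, 706, 892, 999}.
Regular of degree 14 on 29 vertices: SR(29,14,6,7) — a Paley graph.
The 3 distinct eigenvalues: [14.0, 2.1926, -3.1926].
ϑ = −N·λ_min/(λ_max−λ_min) = −29·(-sqrt(29)/2 - 1/2)/(14−(-sqrt(29)/2 - 1/2)) = sqrt(29).
≈ 5.3852 (to 4 d.p.).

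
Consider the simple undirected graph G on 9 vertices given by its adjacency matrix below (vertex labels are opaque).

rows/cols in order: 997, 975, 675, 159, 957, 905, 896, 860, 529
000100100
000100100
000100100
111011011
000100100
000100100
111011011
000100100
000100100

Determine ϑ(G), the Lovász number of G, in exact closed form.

7

Vertex 860 has 2 neighbors: 159, 896.
N(159) = {997, 975, 675, 957, 905, 860, 529}, |N(159)| = 7.
deg(675) = 2; N(675) = {159, 896}.
deg(896) = 7; N(896) = {997, 975, 675, 957, 905, 860, 529}.
Complete multipartite on [7, 2]: sandwich collapses at ϑ=7.
≈ 7.00000 (to 5 d.p.).
Sandwich: α(G)=7 ≤ ϑ(G)=7 ≤ χ(Ḡ)=7 (collapsed).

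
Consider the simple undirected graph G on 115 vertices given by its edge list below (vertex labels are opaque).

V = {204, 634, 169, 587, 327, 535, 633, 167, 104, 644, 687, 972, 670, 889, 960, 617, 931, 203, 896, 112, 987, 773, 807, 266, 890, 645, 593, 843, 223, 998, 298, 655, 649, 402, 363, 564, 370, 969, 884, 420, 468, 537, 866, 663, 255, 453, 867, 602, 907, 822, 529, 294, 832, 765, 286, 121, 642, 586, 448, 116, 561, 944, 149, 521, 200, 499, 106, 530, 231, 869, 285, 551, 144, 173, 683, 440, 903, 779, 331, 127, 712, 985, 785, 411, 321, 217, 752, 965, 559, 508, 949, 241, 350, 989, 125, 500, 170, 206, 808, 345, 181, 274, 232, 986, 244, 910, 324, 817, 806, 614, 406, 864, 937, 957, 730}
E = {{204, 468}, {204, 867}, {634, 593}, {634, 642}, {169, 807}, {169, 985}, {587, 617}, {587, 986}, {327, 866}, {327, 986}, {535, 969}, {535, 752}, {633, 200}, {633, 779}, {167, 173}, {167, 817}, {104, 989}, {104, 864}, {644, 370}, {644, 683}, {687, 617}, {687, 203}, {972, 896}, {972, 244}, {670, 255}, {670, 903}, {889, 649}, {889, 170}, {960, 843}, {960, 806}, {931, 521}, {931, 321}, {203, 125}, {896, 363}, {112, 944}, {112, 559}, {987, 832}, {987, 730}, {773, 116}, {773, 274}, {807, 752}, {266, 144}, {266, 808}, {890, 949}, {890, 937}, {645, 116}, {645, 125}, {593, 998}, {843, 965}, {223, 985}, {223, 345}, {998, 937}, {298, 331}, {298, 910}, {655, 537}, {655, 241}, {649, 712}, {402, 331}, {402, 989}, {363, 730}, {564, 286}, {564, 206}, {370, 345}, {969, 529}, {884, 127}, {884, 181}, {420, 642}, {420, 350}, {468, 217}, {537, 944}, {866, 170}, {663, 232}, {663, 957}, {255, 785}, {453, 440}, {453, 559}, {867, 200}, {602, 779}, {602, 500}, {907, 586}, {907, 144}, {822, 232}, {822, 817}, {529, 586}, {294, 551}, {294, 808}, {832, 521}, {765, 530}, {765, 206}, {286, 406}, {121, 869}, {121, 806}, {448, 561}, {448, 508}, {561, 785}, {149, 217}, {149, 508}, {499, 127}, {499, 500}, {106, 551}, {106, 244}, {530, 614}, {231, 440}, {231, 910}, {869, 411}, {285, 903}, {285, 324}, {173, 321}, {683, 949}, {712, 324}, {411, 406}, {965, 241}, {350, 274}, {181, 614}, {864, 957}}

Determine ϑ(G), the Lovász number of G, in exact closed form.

deg(633) = 2; N(633) = {200, 779}.
Vertex 144 has 2 neighbors: 266, 907.
Vertex 448 has 2 neighbors: 561, 508.
Vertex 864 has 2 neighbors: 104, 957.
Every vertex has degree 2 (N=115); connected 2-regular on 115 ⇒ C_{115}.
spec(A) ≈ [2.0, 1.997, 1.9881, 1.9732, 1.9524, 1.9258, 1.8935, 1.8555, 1.812, 1.763, 1.7088, 1.6495, 1.5853, 1.5164, 1.4429, 1.3651, 1.2832, 1.1976, 1.1083, 1.0157, 0.9201, 0.8218, 0.721, 0.618, 0.5132, 0.4069, 0.2994, 0.1909, 0.0819, -0.0273, -0.1365, -0.2452, -0.3533, -0.4602, -0.5658, -0.6698, -0.7717, -0.8713, -0.9683, -1.0624, -1.1534, -1.2409, -1.3247, -1.4045, -1.4802, -1.5514, -1.618, -1.6798, -1.7366, -1.7882, -1.8344, -1.8752, -1.9104, -1.9399, -1.9635, -1.9814, -1.9933, -1.9993] (distinct, 4 d.p.).
Lovász (edge-transitive): ϑ = −115·(-2*cos(pi/115))/((2)−(-2*cos(pi/115))) = 115*cos(pi/115)/(cos(pi/115) + 1).
Numerically 57.4892708.
57 ≤ 115*cos(pi/115)/(cos(pi/115) + 1) ≤ 58: both strict.

115*cos(pi/115)/(cos(pi/115) + 1)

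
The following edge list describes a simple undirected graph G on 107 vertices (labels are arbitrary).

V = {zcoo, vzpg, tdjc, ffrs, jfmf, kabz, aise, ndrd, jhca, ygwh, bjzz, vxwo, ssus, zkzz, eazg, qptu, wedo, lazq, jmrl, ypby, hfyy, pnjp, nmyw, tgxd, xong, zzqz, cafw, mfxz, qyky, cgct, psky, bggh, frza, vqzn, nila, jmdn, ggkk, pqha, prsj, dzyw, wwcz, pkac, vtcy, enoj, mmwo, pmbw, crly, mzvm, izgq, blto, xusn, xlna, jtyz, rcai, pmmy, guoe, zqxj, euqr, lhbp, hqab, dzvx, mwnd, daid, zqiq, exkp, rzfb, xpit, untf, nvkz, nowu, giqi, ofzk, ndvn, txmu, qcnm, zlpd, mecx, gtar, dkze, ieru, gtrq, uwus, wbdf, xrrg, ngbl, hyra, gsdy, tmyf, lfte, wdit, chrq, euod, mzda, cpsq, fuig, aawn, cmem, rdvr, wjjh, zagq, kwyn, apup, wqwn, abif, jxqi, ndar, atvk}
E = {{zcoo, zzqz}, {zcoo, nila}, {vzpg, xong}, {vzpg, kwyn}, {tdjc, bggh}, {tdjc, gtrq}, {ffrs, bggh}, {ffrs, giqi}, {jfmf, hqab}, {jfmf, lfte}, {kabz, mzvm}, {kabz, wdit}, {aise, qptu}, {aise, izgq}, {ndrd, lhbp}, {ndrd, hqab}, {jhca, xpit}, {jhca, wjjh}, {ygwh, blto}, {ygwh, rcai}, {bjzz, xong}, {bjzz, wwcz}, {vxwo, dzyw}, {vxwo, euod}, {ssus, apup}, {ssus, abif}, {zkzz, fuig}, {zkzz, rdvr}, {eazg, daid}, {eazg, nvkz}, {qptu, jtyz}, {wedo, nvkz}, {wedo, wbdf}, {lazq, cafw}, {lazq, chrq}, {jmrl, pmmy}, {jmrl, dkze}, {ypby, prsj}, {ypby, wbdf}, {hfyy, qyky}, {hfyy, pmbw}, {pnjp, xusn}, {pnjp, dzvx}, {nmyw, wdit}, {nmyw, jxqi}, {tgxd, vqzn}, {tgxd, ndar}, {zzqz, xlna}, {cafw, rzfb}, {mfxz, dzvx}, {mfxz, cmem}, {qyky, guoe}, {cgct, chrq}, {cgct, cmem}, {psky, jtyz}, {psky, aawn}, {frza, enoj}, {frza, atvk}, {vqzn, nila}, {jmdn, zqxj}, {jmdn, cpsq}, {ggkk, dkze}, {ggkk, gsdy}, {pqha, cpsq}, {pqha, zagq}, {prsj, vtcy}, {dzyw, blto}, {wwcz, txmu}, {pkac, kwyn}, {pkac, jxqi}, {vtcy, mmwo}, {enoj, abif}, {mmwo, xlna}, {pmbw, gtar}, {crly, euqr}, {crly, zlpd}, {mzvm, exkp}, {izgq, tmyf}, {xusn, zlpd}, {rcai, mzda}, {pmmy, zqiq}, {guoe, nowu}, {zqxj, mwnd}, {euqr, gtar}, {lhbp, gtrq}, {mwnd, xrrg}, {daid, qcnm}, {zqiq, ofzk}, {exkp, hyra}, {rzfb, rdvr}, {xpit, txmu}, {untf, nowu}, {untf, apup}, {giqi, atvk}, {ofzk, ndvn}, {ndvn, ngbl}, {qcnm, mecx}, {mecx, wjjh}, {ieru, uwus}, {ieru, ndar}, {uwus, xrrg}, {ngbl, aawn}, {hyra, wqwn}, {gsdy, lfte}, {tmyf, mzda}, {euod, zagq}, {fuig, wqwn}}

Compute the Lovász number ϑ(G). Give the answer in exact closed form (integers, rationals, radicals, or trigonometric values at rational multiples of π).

deg(euod) = 2; N(euod) = {vxwo, zagq}.
deg(prsj) = 2; N(prsj) = {ypby, vtcy}.
N(gsdy) = {ggkk, lfte}, |N(gsdy)| = 2.
Vertex cpsq has 2 neighbors: jmdn, pqha.
G on 107 vertices is 2-regular; this is C_{107}, the 107-cycle.
A has 54 distinct eigenvalues ≈ [2.0, 1.9966, 1.9862, 1.969, 1.9451, 1.9144, 1.8771, 1.8334, 1.7833, 1.7271, 1.665, 1.5971, 1.5237, 1.445, 1.3614, 1.273, 1.1803, 1.0835, 0.983, 0.8791, 0.7721, 0.6625, 0.5506, 0.4369, 0.3216, 0.2052, 0.0881, -0.0294, -0.1467, -0.2635, -0.3794, -0.494, -0.6069, -0.7176, -0.826, -0.9314, -1.0337, -1.1324, -1.2272, -1.3178, -1.4038, -1.485, -1.561, -1.6317, -1.6968, -1.756, -1.8092, -1.8561, -1.8966, -1.9306, -1.9579, -1.9785, -1.9922, -1.9991].
λ_max=2, λ_min=-2*cos(pi/107); ϑ = −107·λ_min/(λ_max−λ_min) = 107*cos(pi/107)/(cos(pi/107) + 1).
≈ 53.4884684 (to 7 d.p.).
53 ≤ 107*cos(pi/107)/(cos(pi/107) + 1) ≤ 54: both strict.

107*cos(pi/107)/(cos(pi/107) + 1)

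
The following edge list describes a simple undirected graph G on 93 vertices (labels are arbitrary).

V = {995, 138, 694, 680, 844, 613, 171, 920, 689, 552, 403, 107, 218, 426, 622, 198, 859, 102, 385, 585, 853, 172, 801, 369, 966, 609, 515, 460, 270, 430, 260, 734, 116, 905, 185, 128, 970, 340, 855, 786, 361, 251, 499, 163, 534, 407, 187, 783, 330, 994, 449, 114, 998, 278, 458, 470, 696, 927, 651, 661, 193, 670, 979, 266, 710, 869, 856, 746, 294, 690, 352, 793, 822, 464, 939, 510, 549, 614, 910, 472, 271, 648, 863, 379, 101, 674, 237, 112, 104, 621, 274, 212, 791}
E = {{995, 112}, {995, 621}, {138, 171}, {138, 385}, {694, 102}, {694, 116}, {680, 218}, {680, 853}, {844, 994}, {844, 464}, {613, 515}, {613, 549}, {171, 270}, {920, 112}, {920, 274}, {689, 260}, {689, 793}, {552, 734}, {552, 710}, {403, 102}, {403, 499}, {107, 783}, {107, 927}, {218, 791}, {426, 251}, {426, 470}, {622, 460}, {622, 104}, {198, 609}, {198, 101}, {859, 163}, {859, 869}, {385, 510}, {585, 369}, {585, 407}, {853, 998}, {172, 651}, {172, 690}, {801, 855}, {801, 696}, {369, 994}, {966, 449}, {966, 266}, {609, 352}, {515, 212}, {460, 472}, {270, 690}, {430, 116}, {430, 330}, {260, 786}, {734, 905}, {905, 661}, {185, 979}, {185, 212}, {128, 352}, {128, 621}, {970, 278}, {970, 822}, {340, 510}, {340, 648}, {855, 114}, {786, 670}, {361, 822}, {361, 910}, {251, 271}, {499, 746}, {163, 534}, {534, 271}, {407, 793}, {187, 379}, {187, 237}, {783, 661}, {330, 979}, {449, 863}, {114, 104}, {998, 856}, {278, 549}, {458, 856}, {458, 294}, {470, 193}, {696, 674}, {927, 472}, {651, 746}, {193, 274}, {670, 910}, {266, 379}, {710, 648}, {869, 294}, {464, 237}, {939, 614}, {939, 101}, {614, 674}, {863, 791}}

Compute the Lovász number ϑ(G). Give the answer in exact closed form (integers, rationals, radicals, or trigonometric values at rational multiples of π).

deg(114) = 2; N(114) = {855, 104}.
deg(274) = 2; N(274) = {920, 193}.
Vertex 783 has 2 neighbors: 107, 661.
Vertex 614 has 2 neighbors: 939, 674.
G on 93 vertices is 2-regular; this is C_{93}, the 93-cycle.
The 47 distinct eigenvalues: [2.0, 1.995437, 1.98177, 1.95906, 1.927411, 1.886968, 1.837916, 1.780477, 1.714914, 1.641527, 1.56065, 1.472651, 1.377934, 1.276929, 1.170098, 1.057928, 0.940931, 0.819641, 0.694611, 0.566411, 0.435627, 0.302856, 0.168702, 0.033779, -0.101298, -0.235913, -0.369452, -0.501305, -0.630871, -0.757558, -0.880788, -1.0, -1.114649, -1.224212, -1.328189, -1.426106, -1.517516, -1.602002, -1.679179, -1.748693, -1.810229, -1.863505, -1.908279, -1.944345, -1.97154, -1.989739, -1.998859].
With N=93: ϑ(G) = 93·(-(-1)*2*cos(pi/93))/(2−(-2*cos(pi/93))) = 93*cos(pi/93)/(cos(pi/93) + 1).
ϑ(G) ≈ 46.48673188.
α=46, χ(Ḡ)=47; ϑ=93*cos(pi/93)/(cos(pi/93) + 1) lies between (both strict).

93*cos(pi/93)/(cos(pi/93) + 1)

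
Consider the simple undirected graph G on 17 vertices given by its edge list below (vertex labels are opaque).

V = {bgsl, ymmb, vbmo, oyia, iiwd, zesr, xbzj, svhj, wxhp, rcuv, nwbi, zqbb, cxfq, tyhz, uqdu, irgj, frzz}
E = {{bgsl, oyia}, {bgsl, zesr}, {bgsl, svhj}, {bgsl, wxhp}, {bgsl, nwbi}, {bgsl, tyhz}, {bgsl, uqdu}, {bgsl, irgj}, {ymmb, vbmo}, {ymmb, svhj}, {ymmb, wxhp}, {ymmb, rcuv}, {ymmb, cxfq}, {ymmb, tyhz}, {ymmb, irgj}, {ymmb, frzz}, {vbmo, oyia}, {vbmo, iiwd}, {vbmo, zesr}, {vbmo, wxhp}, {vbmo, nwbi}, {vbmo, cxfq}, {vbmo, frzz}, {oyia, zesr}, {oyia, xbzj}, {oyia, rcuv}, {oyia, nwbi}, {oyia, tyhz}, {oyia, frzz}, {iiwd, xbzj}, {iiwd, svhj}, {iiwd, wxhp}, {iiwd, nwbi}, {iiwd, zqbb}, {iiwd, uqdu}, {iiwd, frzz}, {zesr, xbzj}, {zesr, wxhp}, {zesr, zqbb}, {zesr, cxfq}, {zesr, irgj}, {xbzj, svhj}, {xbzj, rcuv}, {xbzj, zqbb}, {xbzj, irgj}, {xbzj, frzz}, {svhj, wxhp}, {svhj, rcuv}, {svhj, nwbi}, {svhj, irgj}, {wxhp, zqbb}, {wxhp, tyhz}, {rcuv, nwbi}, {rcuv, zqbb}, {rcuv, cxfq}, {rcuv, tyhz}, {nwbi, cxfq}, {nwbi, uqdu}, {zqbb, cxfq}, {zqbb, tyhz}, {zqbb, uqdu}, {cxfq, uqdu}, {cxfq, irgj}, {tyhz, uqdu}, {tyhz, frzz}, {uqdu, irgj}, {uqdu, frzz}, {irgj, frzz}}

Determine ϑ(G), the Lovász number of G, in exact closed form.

sqrt(17)

N(uqdu) = {bgsl, iiwd, nwbi, zqbb, cxfq, tyhz, irgj, frzz}, |N(uqdu)| = 8.
Vertex svhj has 8 neighbors: bgsl, ymmb, iiwd, xbzj, wxhp, rcuv, nwbi, irgj.
N(cxfq) = {ymmb, vbmo, zesr, rcuv, nwbi, zqbb, uqdu, irgj}, |N(cxfq)| = 8.
N(frzz) = {ymmb, vbmo, oyia, iiwd, xbzj, tyhz, uqdu, irgj}, |N(frzz)| = 8.
Regular of degree 8 on 17 vertices: SR(17,8,3,4) — a Paley graph.
The 3 distinct eigenvalues: [8.0, 1.562, -2.562].
Lovász: ϑ = −17(-sqrt(17)/2 - 1/2)/(8+-(-sqrt(17)/2 - 1/2)) = sqrt(17).
= 4.123105626… (decimal).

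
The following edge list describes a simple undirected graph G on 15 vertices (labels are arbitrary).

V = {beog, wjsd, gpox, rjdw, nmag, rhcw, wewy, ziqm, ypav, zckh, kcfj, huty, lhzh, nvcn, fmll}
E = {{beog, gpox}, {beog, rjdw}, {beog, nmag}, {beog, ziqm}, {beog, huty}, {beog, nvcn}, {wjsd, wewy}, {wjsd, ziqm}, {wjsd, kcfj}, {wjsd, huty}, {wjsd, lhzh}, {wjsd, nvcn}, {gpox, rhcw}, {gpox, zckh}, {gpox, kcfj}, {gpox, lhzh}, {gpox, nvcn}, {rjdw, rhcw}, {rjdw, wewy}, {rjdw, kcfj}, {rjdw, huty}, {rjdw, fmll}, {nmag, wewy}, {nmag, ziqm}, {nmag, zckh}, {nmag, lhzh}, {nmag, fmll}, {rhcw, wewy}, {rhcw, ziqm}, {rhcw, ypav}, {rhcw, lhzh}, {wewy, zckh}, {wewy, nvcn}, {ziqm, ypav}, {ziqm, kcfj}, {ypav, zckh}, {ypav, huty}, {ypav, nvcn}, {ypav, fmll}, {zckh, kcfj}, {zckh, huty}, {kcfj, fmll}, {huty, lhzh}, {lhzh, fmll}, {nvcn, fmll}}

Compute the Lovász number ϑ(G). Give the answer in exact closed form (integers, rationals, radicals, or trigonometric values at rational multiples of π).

deg(zckh) = 6; N(zckh) = {gpox, nmag, wewy, ypav, kcfj, huty}.
Vertex beog has 6 neighbors: gpox, rjdw, nmag, ziqm, huty, nvcn.
Vertex rjdw has 6 neighbors: beog, rhcw, wewy, kcfj, huty, fmll.
N(wjsd) = {wewy, ziqm, kcfj, huty, lhzh, nvcn}, |N(wjsd)| = 6.
Every vertex has degree 6 (N=15); this is K(6,2), the Kneser graph.
Distinct eigenvalues (to 4 d.p.): [6.0, 1.0, -3.0].
−15·(-3) / ((6)−(-3)) = 5 = ϑ(G).
= 5.00000… (decimal).

5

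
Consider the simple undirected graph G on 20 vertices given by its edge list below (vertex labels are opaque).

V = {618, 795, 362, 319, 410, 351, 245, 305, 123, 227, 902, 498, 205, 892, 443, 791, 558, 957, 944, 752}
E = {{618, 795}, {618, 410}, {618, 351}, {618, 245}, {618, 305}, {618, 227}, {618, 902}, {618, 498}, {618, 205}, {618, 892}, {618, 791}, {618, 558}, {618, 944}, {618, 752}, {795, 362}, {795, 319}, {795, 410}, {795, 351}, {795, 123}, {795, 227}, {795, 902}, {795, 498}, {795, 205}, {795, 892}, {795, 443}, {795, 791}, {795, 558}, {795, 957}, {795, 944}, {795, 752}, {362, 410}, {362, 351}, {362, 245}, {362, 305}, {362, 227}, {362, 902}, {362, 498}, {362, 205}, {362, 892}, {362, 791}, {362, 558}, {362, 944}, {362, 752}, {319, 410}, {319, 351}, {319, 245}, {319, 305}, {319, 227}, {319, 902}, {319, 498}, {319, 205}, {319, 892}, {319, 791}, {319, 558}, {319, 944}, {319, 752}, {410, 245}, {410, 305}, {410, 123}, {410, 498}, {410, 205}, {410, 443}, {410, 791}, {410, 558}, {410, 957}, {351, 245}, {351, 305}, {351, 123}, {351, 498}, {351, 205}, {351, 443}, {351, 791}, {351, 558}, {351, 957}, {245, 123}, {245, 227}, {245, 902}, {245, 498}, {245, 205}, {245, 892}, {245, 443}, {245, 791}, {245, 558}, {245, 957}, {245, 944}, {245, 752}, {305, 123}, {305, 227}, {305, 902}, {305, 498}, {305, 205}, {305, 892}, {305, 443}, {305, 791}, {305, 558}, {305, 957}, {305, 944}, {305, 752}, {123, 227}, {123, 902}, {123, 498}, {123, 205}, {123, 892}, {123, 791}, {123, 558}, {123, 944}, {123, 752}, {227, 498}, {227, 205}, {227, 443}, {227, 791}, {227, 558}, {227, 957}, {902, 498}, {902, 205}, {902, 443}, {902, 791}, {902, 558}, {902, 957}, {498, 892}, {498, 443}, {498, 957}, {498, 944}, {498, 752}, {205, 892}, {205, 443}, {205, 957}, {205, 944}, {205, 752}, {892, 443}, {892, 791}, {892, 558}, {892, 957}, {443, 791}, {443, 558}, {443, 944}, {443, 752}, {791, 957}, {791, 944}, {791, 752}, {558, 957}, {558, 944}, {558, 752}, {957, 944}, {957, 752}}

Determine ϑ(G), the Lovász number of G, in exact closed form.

7

N(245) = {618, 362, 319, 410, 351, 123, 227, 902, 498, 205, 892, 443, 791, 558, 957, 944, 752}, |N(245)| = 17.
Vertex 362 has 14 neighbors: 795, 410, 351, 245, 305, 227, 902, 498, 205, 892, 791, 558, 944, 752.
Vertex 944 has 13 neighbors: 618, 795, 362, 319, 245, 305, 123, 498, 205, 443, 791, 558, 957.
N(123) = {795, 410, 351, 245, 305, 227, 902, 498, 205, 892, 791, 558, 944, 752}, |N(123)| = 14.
Complete 4-partite, parts [7, 6, 4, 3]: perfect, ϑ = α = 7.
= 7.0000000… (decimal).
7 ≤ 7 ≤ 7: collapsed.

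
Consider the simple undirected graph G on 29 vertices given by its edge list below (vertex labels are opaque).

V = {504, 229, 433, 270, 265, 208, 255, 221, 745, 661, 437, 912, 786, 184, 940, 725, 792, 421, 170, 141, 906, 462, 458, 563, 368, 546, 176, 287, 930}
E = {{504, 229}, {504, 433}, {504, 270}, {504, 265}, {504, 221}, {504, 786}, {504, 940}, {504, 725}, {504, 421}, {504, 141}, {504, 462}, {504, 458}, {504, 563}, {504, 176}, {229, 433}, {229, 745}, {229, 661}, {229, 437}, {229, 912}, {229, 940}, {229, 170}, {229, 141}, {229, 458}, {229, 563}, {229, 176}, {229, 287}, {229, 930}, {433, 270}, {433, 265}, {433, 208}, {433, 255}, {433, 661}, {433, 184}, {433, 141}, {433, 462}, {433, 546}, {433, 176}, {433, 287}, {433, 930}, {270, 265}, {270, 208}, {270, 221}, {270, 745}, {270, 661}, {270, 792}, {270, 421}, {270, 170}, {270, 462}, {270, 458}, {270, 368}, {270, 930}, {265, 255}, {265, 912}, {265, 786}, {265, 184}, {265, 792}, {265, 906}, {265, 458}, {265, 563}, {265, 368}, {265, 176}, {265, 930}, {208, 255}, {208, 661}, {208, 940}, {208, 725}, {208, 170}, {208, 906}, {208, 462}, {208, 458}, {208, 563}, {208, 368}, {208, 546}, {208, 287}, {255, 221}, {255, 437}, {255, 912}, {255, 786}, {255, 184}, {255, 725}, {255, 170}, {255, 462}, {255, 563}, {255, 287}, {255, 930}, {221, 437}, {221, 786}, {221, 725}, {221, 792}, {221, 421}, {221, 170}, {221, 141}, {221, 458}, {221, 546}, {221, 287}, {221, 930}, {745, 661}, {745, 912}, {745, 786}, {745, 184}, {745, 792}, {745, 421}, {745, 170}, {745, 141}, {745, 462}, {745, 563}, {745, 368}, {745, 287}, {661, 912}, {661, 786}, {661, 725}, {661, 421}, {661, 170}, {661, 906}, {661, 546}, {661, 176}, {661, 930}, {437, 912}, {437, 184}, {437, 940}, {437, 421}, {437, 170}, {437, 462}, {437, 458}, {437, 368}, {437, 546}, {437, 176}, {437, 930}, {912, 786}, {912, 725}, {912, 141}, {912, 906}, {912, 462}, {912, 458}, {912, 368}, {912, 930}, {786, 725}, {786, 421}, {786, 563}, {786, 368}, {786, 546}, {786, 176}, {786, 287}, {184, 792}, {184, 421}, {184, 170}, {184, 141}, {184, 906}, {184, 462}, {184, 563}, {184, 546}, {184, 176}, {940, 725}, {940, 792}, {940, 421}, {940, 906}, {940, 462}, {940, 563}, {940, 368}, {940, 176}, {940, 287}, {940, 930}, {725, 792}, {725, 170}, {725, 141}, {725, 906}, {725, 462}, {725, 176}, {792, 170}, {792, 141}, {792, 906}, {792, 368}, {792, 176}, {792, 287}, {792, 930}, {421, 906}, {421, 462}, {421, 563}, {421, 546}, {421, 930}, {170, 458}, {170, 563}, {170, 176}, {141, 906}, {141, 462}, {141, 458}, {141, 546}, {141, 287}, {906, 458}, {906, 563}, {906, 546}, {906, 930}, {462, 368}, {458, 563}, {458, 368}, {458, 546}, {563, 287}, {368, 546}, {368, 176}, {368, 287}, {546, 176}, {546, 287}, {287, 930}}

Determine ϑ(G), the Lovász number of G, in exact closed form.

sqrt(29)

Vertex 906 has 14 neighbors: 265, 208, 661, 912, 184, 940, 725, 792, 421, 141, 458, 563, 546, 930.
N(563) = {504, 229, 265, 208, 255, 745, 786, 184, 940, 421, 170, 906, 458, 287}, |N(563)| = 14.
deg(745) = 14; N(745) = {229, 270, 661, 912, 786, 184, 792, 421, 170, 141, 462, 563, 368, 287}.
N(287) = {229, 433, 208, 255, 221, 745, 786, 940, 792, 141, 563, 368, 546, 930}, |N(287)| = 14.
deg(v) = 14 for all v (|V|=29); strongly regular (29,14,6,7).
A has 3 distinct eigenvalues ≈ [14.0, 2.193, -3.193].
λ_max=14, λ_min=-sqrt(29)/2 - 1/2; ϑ = −29·λ_min/(λ_max−λ_min) = sqrt(29).
= 5.38516… (decimal).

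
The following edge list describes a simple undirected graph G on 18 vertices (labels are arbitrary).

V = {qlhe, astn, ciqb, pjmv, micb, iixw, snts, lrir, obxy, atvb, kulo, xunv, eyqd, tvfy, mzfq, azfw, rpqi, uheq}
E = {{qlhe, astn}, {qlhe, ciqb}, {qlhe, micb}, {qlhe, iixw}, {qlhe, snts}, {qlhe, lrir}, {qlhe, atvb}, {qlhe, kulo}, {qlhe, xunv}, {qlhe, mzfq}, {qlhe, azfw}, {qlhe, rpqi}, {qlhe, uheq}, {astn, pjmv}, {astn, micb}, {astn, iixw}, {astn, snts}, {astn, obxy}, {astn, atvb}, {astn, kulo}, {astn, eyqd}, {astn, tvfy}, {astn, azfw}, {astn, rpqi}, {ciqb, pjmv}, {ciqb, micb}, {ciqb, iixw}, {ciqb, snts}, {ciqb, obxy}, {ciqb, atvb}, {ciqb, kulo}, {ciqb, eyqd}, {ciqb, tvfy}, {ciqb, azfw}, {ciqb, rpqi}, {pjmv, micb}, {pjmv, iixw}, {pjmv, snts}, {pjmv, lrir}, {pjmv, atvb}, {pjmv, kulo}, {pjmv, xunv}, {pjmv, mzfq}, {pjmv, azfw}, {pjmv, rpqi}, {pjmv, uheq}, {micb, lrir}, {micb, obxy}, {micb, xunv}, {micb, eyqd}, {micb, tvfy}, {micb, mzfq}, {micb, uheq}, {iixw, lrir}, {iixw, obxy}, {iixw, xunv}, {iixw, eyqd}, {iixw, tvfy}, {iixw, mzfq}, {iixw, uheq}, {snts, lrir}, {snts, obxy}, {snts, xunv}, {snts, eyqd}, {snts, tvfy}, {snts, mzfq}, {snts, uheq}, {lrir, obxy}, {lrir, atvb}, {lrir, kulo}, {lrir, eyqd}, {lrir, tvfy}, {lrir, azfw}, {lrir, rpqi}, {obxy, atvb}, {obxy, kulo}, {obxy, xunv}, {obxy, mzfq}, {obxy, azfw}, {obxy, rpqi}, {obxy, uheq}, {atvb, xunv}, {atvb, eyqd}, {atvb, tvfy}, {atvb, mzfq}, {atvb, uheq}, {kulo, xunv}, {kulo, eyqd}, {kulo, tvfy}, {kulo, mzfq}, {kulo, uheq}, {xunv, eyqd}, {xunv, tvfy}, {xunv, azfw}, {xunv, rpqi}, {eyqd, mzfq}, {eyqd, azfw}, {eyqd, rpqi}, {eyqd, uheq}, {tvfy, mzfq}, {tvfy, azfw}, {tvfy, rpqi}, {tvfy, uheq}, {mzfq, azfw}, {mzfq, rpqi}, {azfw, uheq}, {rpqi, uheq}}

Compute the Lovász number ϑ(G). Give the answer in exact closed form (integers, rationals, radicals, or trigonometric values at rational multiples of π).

7

deg(atvb) = 11; N(atvb) = {qlhe, astn, ciqb, pjmv, lrir, obxy, xunv, eyqd, tvfy, mzfq, uheq}.
Vertex ciqb has 12 neighbors: qlhe, pjmv, micb, iixw, snts, obxy, atvb, kulo, eyqd, tvfy, azfw, rpqi.
Vertex lrir has 12 neighbors: qlhe, pjmv, micb, iixw, snts, obxy, atvb, kulo, eyqd, tvfy, azfw, rpqi.
Vertex pjmv has 13 neighbors: astn, ciqb, micb, iixw, snts, lrir, atvb, kulo, xunv, mzfq, azfw, rpqi, uheq.
3 parts of sizes [7, 6, 5]; α(G) = 7 = ϑ (perfect).
Numerically 7.00000.
Sandwich: α(G)=7 ≤ ϑ(G)=7 ≤ χ(Ḡ)=7 (collapsed).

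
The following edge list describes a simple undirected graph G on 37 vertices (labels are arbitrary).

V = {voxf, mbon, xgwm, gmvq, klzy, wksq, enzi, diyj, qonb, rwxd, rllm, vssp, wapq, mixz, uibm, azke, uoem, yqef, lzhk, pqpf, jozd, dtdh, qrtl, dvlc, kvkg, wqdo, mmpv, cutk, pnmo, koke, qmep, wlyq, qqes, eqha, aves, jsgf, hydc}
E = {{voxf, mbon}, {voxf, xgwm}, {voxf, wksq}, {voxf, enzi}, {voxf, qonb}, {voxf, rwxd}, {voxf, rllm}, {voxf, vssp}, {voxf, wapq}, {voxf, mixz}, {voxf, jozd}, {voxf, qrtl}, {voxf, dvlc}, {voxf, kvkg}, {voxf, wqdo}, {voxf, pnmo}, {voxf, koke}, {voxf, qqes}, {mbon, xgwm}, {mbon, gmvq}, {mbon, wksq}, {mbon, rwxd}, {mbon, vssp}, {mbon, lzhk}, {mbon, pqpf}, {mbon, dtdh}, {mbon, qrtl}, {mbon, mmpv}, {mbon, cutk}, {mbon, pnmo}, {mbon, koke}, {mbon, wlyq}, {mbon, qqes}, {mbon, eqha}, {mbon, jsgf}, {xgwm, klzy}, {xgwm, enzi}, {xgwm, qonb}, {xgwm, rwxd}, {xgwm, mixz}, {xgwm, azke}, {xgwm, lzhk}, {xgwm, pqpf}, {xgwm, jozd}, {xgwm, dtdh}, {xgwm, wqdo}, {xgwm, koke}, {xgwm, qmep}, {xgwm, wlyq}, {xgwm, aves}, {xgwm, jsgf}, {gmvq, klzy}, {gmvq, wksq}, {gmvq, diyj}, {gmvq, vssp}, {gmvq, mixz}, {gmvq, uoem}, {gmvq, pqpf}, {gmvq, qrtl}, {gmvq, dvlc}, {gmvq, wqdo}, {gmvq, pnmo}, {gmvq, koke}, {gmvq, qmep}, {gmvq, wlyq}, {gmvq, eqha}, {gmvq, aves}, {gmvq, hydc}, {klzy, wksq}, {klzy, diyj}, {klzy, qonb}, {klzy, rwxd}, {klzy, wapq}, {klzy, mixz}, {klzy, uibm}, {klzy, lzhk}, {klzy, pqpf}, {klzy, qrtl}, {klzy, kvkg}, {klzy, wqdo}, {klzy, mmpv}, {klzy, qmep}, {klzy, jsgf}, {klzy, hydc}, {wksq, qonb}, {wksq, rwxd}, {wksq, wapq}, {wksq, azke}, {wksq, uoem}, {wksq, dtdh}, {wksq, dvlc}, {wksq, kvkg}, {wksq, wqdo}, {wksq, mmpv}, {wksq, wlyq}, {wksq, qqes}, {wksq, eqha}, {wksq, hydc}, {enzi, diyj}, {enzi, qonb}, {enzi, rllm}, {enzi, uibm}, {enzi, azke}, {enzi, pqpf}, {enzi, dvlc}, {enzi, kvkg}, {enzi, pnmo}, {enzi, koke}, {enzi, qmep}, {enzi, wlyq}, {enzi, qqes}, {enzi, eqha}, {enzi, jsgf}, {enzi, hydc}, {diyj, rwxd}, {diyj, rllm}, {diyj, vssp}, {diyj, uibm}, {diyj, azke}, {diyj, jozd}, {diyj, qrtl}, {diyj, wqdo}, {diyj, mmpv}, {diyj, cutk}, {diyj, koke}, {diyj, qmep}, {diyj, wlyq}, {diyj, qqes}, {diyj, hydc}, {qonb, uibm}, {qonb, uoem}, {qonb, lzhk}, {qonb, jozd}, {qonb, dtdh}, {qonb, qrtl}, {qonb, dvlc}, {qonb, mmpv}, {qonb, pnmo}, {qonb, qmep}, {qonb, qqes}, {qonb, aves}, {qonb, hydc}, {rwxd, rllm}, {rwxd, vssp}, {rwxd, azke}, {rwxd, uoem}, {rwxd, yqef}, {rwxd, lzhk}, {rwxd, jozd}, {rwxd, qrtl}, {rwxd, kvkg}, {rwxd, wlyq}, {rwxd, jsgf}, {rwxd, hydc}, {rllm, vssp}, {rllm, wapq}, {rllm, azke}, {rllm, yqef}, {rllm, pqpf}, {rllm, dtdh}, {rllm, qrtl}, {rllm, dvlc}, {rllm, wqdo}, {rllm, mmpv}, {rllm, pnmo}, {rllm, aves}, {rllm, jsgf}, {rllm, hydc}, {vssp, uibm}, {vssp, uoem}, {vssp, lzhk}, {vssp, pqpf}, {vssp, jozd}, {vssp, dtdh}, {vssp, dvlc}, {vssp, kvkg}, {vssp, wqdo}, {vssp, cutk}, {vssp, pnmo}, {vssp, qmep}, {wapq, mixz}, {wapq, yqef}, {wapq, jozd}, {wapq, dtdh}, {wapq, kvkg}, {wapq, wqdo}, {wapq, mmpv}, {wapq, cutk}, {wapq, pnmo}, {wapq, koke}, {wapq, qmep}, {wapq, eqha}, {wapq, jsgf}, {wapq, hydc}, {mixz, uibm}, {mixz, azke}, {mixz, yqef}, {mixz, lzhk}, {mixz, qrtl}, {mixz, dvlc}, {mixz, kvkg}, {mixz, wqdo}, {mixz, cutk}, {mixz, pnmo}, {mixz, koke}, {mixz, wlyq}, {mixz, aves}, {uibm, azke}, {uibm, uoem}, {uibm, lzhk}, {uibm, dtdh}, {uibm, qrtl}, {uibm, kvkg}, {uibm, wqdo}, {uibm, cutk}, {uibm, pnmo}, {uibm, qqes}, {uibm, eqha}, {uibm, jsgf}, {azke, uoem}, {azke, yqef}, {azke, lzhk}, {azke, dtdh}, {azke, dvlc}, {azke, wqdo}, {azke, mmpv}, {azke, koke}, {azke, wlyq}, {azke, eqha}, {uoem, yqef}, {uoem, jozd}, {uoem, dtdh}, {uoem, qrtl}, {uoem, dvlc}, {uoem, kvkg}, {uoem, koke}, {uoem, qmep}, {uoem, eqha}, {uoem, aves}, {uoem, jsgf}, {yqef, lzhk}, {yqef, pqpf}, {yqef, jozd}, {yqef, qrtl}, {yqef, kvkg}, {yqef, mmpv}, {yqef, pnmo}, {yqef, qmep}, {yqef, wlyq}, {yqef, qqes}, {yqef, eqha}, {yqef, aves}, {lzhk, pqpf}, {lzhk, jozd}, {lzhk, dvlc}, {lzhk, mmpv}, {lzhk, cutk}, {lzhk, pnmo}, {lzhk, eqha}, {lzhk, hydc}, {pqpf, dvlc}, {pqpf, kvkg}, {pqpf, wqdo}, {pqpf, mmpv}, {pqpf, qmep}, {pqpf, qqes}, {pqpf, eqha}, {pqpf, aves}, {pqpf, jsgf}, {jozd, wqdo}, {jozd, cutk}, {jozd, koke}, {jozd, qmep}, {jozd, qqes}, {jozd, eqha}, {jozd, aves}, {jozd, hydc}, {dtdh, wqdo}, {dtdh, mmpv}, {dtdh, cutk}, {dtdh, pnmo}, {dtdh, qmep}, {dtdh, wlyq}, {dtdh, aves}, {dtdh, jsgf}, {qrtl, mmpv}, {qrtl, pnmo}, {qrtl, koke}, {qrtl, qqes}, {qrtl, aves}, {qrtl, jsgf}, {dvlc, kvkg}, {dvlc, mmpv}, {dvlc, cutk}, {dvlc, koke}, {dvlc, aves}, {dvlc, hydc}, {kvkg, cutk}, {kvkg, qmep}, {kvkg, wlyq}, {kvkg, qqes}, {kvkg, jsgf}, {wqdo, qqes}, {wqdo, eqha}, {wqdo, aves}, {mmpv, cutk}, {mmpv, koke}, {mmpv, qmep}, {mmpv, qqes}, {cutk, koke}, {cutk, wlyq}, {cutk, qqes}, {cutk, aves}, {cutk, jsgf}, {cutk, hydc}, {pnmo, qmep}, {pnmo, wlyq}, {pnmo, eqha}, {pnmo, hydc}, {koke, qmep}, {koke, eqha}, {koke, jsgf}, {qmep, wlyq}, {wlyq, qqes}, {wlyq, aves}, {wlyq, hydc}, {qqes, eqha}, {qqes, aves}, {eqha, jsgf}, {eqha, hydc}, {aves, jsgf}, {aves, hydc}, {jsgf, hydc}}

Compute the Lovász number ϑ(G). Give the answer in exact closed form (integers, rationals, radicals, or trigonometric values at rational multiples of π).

N(pnmo) = {voxf, mbon, gmvq, enzi, qonb, rllm, vssp, wapq, mixz, uibm, yqef, lzhk, dtdh, qrtl, qmep, wlyq, eqha, hydc}, |N(pnmo)| = 18.
deg(dvlc) = 18; N(dvlc) = {voxf, gmvq, wksq, enzi, qonb, rllm, vssp, mixz, azke, uoem, lzhk, pqpf, kvkg, mmpv, cutk, koke, aves, hydc}.
Vertex mmpv has 18 neighbors: mbon, klzy, wksq, diyj, qonb, rllm, wapq, azke, yqef, lzhk, pqpf, dtdh, qrtl, dvlc, cutk, koke, qmep, qqes.
deg(voxf) = 18; N(voxf) = {mbon, xgwm, wksq, enzi, qonb, rwxd, rllm, vssp, wapq, mixz, jozd, qrtl, dvlc, kvkg, wqdo, pnmo, koke, qqes}.
37-vertex 18-regular graph: Paley(37): SR with (k,λ,μ)=(18,8,9).
Distinct eigenvalues (to 5 d.p.): [18.0, 2.54138, -3.54138].
ϑ = −N·λ_min/(λ_max−λ_min) = −37·(-sqrt(37)/2 - 1/2)/(18−(-sqrt(37)/2 - 1/2)) = sqrt(37).
≈ 6.0828 (to 4 d.p.).

sqrt(37)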